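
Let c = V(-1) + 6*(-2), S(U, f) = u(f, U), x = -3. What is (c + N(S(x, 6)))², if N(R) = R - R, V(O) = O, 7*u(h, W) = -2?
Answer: 169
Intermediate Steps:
u(h, W) = -2/7 (u(h, W) = (⅐)*(-2) = -2/7)
S(U, f) = -2/7
N(R) = 0
c = -13 (c = -1 + 6*(-2) = -1 - 12 = -13)
(c + N(S(x, 6)))² = (-13 + 0)² = (-13)² = 169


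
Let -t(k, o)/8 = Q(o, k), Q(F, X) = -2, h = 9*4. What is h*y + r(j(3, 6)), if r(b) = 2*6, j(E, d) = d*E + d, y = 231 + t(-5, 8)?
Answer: 8904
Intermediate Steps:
h = 36
t(k, o) = 16 (t(k, o) = -8*(-2) = 16)
y = 247 (y = 231 + 16 = 247)
j(E, d) = d + E*d (j(E, d) = E*d + d = d + E*d)
r(b) = 12
h*y + r(j(3, 6)) = 36*247 + 12 = 8892 + 12 = 8904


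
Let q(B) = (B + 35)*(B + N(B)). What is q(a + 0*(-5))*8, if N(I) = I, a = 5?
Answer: 3200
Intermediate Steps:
q(B) = 2*B*(35 + B) (q(B) = (B + 35)*(B + B) = (35 + B)*(2*B) = 2*B*(35 + B))
q(a + 0*(-5))*8 = (2*(5 + 0*(-5))*(35 + (5 + 0*(-5))))*8 = (2*(5 + 0)*(35 + (5 + 0)))*8 = (2*5*(35 + 5))*8 = (2*5*40)*8 = 400*8 = 3200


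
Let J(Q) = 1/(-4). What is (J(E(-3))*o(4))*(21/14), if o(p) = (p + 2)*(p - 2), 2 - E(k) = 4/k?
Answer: -9/2 ≈ -4.5000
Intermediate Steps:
E(k) = 2 - 4/k
J(Q) = -¼
o(p) = (-2 + p)*(2 + p) (o(p) = (2 + p)*(-2 + p) = (-2 + p)*(2 + p))
(J(E(-3))*o(4))*(21/14) = (-(-4 + 4²)/4)*(21/14) = (-(-4 + 16)/4)*(21*(1/14)) = -¼*12*(3/2) = -3*3/2 = -9/2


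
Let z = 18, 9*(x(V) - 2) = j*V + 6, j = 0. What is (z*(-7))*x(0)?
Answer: -336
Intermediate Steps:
x(V) = 8/3 (x(V) = 2 + (0*V + 6)/9 = 2 + (0 + 6)/9 = 2 + (1/9)*6 = 2 + 2/3 = 8/3)
(z*(-7))*x(0) = (18*(-7))*(8/3) = -126*8/3 = -336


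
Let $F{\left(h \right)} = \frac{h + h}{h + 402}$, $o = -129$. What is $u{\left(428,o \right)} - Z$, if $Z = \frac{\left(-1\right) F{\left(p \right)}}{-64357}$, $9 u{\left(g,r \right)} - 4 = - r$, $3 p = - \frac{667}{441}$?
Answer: $\frac{4546616570105}{307665782127} \approx 14.778$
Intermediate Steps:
$p = - \frac{667}{1323}$ ($p = \frac{\left(-667\right) \frac{1}{441}}{3} = \frac{1}{3} \left(- \frac{667}{441}\right) = - \frac{667}{1323} \approx -0.50416$)
$F{\left(h \right)} = \frac{2 h}{402 + h}$
$u{\left(g,r \right)} = \frac{4}{9} - \frac{r}{9}$ ($u{\left(g,r \right)} = \frac{4}{9} + \frac{\left(-1\right) r}{9} = \frac{4}{9} - \frac{r}{9}$)
$Z = - \frac{1334}{34185086903}$ ($Z = \frac{\left(-1\right) 2 \left(- \frac{667}{1323}\right) \frac{1}{402 - \frac{667}{1323}}}{-64357} = - \frac{2 \left(-667\right)}{1323 \cdot \frac{531179}{1323}} \left(- \frac{1}{64357}\right) = - \frac{2 \left(-667\right) 1323}{1323 \cdot 531179} \left(- \frac{1}{64357}\right) = \left(-1\right) \left(- \frac{1334}{531179}\right) \left(- \frac{1}{64357}\right) = \frac{1334}{531179} \left(- \frac{1}{64357}\right) = - \frac{1334}{34185086903} \approx -3.9023 \cdot 10^{-8}$)
$u{\left(428,o \right)} - Z = \left(\frac{4}{9} - - \frac{43}{3}\right) - - \frac{1334}{34185086903} = \left(\frac{4}{9} + \frac{43}{3}\right) + \frac{1334}{34185086903} = \frac{133}{9} + \frac{1334}{34185086903} = \frac{4546616570105}{307665782127}$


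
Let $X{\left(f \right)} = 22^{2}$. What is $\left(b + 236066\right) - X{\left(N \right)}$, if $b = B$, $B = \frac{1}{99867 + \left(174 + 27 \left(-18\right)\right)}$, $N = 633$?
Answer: $\frac{23453366011}{99555} \approx 2.3558 \cdot 10^{5}$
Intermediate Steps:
$B = \frac{1}{99555}$ ($B = \frac{1}{99867 + \left(174 - 486\right)} = \frac{1}{99867 - 312} = \frac{1}{99555} \approx 1.0045 \cdot 10^{-5}$)
$b = \frac{1}{99555} \approx 1.0045 \cdot 10^{-5}$
$X{\left(f \right)} = 484$
$\left(b + 236066\right) - X{\left(N \right)} = \left(\frac{1}{99555} + 236066\right) - 484 = \frac{23501550631}{99555} - 484 = \frac{23453366011}{99555}$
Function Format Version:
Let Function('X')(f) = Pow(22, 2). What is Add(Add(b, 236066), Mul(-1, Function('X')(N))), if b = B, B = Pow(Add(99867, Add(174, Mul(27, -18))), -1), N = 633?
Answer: Rational(23453366011, 99555) ≈ 2.3558e+5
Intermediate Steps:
B = Rational(1, 99555) (B = Pow(Add(99867, Add(174, -486)), -1) = Pow(Add(99867, -312), -1) = Pow(99555, -1) = Rational(1, 99555) ≈ 1.0045e-5)
b = Rational(1, 99555) ≈ 1.0045e-5
Function('X')(f) = 484
Add(Add(b, 236066), Mul(-1, Function('X')(N))) = Add(Add(Rational(1, 99555), 236066), Mul(-1, 484)) = Add(Rational(23501550631, 99555), -484) = Rational(23453366011, 99555)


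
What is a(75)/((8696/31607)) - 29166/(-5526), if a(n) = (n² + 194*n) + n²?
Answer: 93885185482/1001127 ≈ 93780.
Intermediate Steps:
a(n) = 2*n² + 194*n
a(75)/((8696/31607)) - 29166/(-5526) = (2*75*(97 + 75))/((8696/31607)) - 29166/(-5526) = (2*75*172)/((8696*(1/31607))) - 29166*(-1/5526) = 25800/(8696/31607) + 4861/921 = 25800*(31607/8696) + 4861/921 = 101932575/1087 + 4861/921 = 93885185482/1001127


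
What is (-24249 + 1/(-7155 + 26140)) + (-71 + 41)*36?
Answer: -480871064/18985 ≈ -25329.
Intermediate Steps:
(-24249 + 1/(-7155 + 26140)) + (-71 + 41)*36 = (-24249 + 1/18985) - 30*36 = (-24249 + 1/18985) - 1080 = -460367264/18985 - 1080 = -480871064/18985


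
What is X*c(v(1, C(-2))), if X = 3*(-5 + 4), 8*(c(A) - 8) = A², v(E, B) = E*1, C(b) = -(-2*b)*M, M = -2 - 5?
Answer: -195/8 ≈ -24.375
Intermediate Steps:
M = -7
C(b) = -14*b (C(b) = -(-2*b)*(-7) = -14*b)
v(E, B) = E
c(A) = 8 + A²/8
X = -3 (X = 3*(-1) = -3)
X*c(v(1, C(-2))) = -3*(8 + (⅛)*1²) = -3*(8 + (⅛)*1) = -3*(8 + ⅛) = -3*65/8 = -195/8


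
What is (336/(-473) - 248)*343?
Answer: -40350520/473 ≈ -85308.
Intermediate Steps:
(336/(-473) - 248)*343 = (336*(-1/473) - 248)*343 = (-336/473 - 248)*343 = -117640/473*343 = -40350520/473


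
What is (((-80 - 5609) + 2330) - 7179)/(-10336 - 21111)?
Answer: 10538/31447 ≈ 0.33510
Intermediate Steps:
(((-80 - 5609) + 2330) - 7179)/(-10336 - 21111) = ((-5689 + 2330) - 7179)/(-31447) = (-3359 - 7179)*(-1/31447) = -10538*(-1/31447) = 10538/31447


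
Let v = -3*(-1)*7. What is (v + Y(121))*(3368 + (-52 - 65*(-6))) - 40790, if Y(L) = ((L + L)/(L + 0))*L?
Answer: 933888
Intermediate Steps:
v = 21 (v = 3*7 = 21)
Y(L) = 2*L (Y(L) = ((2*L)/L)*L = 2*L)
(v + Y(121))*(3368 + (-52 - 65*(-6))) - 40790 = (21 + 2*121)*(3368 + (-52 - 65*(-6))) - 40790 = (21 + 242)*(3368 + (-52 + 390)) - 40790 = 263*(3368 + 338) - 40790 = 263*3706 - 40790 = 974678 - 40790 = 933888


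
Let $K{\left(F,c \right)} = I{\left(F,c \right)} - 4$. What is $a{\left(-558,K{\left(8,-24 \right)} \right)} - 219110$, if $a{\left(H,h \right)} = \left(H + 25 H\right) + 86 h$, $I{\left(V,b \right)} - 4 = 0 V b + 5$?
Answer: $-233188$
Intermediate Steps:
$I{\left(V,b \right)} = 9$ ($I{\left(V,b \right)} = 4 + \left(0 V b + 5\right) = 4 + \left(0 b + 5\right) = 4 + \left(0 + 5\right) = 4 + 5 = 9$)
$K{\left(F,c \right)} = 5$ ($K{\left(F,c \right)} = 9 - 4 = 5$)
$a{\left(H,h \right)} = 26 H + 86 h$
$a{\left(-558,K{\left(8,-24 \right)} \right)} - 219110 = \left(26 \left(-558\right) + 86 \cdot 5\right) - 219110 = \left(-14508 + 430\right) - 219110 = -14078 - 219110 = -233188$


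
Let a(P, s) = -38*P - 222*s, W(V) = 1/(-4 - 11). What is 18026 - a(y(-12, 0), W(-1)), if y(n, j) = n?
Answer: 87776/5 ≈ 17555.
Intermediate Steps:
W(V) = -1/15 (W(V) = 1/(-15) = -1/15)
a(P, s) = -222*s - 38*P
18026 - a(y(-12, 0), W(-1)) = 18026 - (-222*(-1/15) - 38*(-12)) = 18026 - (74/5 + 456) = 18026 - 1*2354/5 = 18026 - 2354/5 = 87776/5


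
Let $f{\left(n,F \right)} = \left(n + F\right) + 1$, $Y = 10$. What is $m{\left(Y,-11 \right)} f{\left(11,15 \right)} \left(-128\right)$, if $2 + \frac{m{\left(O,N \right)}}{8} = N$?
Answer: $359424$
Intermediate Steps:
$f{\left(n,F \right)} = 1 + F + n$ ($f{\left(n,F \right)} = \left(F + n\right) + 1 = 1 + F + n$)
$m{\left(O,N \right)} = -16 + 8 N$
$m{\left(Y,-11 \right)} f{\left(11,15 \right)} \left(-128\right) = \left(-16 + 8 \left(-11\right)\right) \left(1 + 15 + 11\right) \left(-128\right) = \left(-16 - 88\right) 27 \left(-128\right) = \left(-104\right) 27 \left(-128\right) = \left(-2808\right) \left(-128\right) = 359424$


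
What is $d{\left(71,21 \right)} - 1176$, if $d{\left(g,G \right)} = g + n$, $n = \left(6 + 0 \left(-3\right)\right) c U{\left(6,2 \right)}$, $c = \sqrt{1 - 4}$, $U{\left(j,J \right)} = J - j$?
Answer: $-1105 - 24 i \sqrt{3} \approx -1105.0 - 41.569 i$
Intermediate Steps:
$c = i \sqrt{3}$ ($c = \sqrt{-3} = i \sqrt{3} \approx 1.732 i$)
$n = - 24 i \sqrt{3}$ ($n = \left(6 + 0 \left(-3\right)\right) i \sqrt{3} \left(2 - 6\right) = \left(6 + 0\right) i \sqrt{3} \left(2 - 6\right) = 6 i \sqrt{3} \left(-4\right) = - 24 i \sqrt{3} \approx - 41.569 i$)
$d{\left(g,G \right)} = g - 24 i \sqrt{3}$
$d{\left(71,21 \right)} - 1176 = \left(71 - 24 i \sqrt{3}\right) - 1176 = -1105 - 24 i \sqrt{3}$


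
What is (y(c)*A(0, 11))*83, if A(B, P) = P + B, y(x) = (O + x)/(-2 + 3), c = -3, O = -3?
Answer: -5478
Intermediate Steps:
y(x) = -3 + x (y(x) = (-3 + x)/(-2 + 3) = (-3 + x)/1 = (-3 + x)*1 = -3 + x)
A(B, P) = B + P
(y(c)*A(0, 11))*83 = ((-3 - 3)*(0 + 11))*83 = -6*11*83 = -66*83 = -5478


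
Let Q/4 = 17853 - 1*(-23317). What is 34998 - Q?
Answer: -129682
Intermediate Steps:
Q = 164680 (Q = 4*(17853 - 1*(-23317)) = 4*(17853 + 23317) = 4*41170 = 164680)
34998 - Q = 34998 - 1*164680 = 34998 - 164680 = -129682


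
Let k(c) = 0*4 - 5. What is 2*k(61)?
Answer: -10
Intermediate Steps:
k(c) = -5 (k(c) = 0 - 5 = -5)
2*k(61) = 2*(-5) = -10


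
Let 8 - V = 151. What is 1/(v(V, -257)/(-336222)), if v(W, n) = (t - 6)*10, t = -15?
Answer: 56037/35 ≈ 1601.1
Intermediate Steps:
V = -143 (V = 8 - 1*151 = 8 - 151 = -143)
v(W, n) = -210 (v(W, n) = (-15 - 6)*10 = -21*10 = -210)
1/(v(V, -257)/(-336222)) = 1/(-210/(-336222)) = 1/(-210*(-1/336222)) = 1/(35/56037) = 56037/35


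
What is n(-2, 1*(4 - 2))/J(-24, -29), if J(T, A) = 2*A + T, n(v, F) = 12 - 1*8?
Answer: -2/41 ≈ -0.048781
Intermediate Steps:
n(v, F) = 4 (n(v, F) = 12 - 8 = 4)
J(T, A) = T + 2*A
n(-2, 1*(4 - 2))/J(-24, -29) = 4/(-24 + 2*(-29)) = 4/(-24 - 58) = 4/(-82) = 4*(-1/82) = -2/41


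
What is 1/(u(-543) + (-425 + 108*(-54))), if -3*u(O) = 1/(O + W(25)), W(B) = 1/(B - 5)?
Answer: -32577/203834269 ≈ -0.00015982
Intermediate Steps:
W(B) = 1/(-5 + B)
u(O) = -1/(3*(1/20 + O)) (u(O) = -1/(3*(O + 1/(-5 + 25))) = -1/(3*(O + 1/20)) = -1/(3*(1/20 + O)))
1/(u(-543) + (-425 + 108*(-54))) = 1/(-20/(3 + 60*(-543)) + (-425 + 108*(-54))) = 1/(-20/(3 - 32580) + (-425 - 5832)) = 1/(-20/(-32577) - 6257) = 1/(-20*(-1/32577) - 6257) = 1/(20/32577 - 6257) = 1/(-203834269/32577) = -32577/203834269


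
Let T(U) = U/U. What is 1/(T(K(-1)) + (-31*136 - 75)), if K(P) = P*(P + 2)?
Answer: -1/4290 ≈ -0.00023310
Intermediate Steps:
K(P) = P*(2 + P)
T(U) = 1
1/(T(K(-1)) + (-31*136 - 75)) = 1/(1 + (-31*136 - 75)) = 1/(1 + (-4216 - 75)) = 1/(1 - 4291) = 1/(-4290) = -1/4290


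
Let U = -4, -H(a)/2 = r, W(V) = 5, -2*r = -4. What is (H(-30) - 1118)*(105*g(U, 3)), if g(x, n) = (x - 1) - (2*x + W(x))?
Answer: 235620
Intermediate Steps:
r = 2 (r = -½*(-4) = 2)
H(a) = -4 (H(a) = -2*2 = -4)
g(x, n) = -6 - x (g(x, n) = (x - 1) - (2*x + 5) = (-1 + x) - (5 + 2*x) = (-1 + x) + (-5 - 2*x) = -6 - x)
(H(-30) - 1118)*(105*g(U, 3)) = (-4 - 1118)*(105*(-6 - 1*(-4))) = -117810*(-6 + 4) = -117810*(-2) = -1122*(-210) = 235620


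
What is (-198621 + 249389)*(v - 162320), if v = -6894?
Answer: -8590656352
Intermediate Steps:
(-198621 + 249389)*(v - 162320) = (-198621 + 249389)*(-6894 - 162320) = 50768*(-169214) = -8590656352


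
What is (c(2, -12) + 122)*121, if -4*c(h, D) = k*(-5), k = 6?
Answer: 31339/2 ≈ 15670.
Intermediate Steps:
c(h, D) = 15/2 (c(h, D) = -3*(-5)/2 = -¼*(-30) = 15/2)
(c(2, -12) + 122)*121 = (15/2 + 122)*121 = (259/2)*121 = 31339/2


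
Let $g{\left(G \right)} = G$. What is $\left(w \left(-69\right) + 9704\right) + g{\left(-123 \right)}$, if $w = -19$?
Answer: $10892$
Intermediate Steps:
$\left(w \left(-69\right) + 9704\right) + g{\left(-123 \right)} = \left(\left(-19\right) \left(-69\right) + 9704\right) - 123 = \left(1311 + 9704\right) - 123 = 11015 - 123 = 10892$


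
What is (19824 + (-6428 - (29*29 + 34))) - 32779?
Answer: -20258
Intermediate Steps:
(19824 + (-6428 - (29*29 + 34))) - 32779 = (19824 + (-6428 - (841 + 34))) - 32779 = (19824 + (-6428 - 1*875)) - 32779 = (19824 + (-6428 - 875)) - 32779 = (19824 - 7303) - 32779 = 12521 - 32779 = -20258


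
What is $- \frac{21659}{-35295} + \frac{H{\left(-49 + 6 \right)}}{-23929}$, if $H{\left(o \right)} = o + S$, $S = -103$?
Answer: $\frac{523431281}{844574055} \approx 0.61976$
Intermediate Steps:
$H{\left(o \right)} = -103 + o$ ($H{\left(o \right)} = o - 103 = -103 + o$)
$- \frac{21659}{-35295} + \frac{H{\left(-49 + 6 \right)}}{-23929} = - \frac{21659}{-35295} + \frac{-103 + \left(-49 + 6\right)}{-23929} = \left(-21659\right) \left(- \frac{1}{35295}\right) + \left(-103 - 43\right) \left(- \frac{1}{23929}\right) = \frac{21659}{35295} - - \frac{146}{23929} = \frac{21659}{35295} + \frac{146}{23929} = \frac{523431281}{844574055}$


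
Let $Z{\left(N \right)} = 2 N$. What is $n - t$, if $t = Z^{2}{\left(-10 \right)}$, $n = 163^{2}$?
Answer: $26169$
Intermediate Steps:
$n = 26569$
$t = 400$ ($t = \left(2 \left(-10\right)\right)^{2} = \left(-20\right)^{2} = 400$)
$n - t = 26569 - 400 = 26169$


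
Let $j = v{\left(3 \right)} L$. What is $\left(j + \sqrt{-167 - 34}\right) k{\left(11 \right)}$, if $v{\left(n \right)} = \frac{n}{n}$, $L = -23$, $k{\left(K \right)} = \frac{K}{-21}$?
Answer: $\frac{253}{21} - \frac{11 i \sqrt{201}}{21} \approx 12.048 - 7.4263 i$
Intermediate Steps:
$k{\left(K \right)} = - \frac{K}{21}$ ($k{\left(K \right)} = K \left(- \frac{1}{21}\right) = - \frac{K}{21}$)
$v{\left(n \right)} = 1$
$j = -23$ ($j = 1 \left(-23\right) = -23$)
$\left(j + \sqrt{-167 - 34}\right) k{\left(11 \right)} = \left(-23 + \sqrt{-167 - 34}\right) \left(\left(- \frac{1}{21}\right) 11\right) = \left(-23 + \sqrt{-201}\right) \left(- \frac{11}{21}\right) = \left(-23 + i \sqrt{201}\right) \left(- \frac{11}{21}\right) = \frac{253}{21} - \frac{11 i \sqrt{201}}{21}$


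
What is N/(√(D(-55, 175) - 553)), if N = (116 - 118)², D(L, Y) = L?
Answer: -I*√38/38 ≈ -0.16222*I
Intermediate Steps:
N = 4 (N = (-2)² = 4)
N/(√(D(-55, 175) - 553)) = 4/(√(-55 - 553)) = 4/(√(-608)) = 4/((4*I*√38)) = 4*(-I*√38/152) = -I*√38/38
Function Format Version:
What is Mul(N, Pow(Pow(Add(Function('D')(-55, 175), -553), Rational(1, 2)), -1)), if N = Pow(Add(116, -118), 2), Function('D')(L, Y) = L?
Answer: Mul(Rational(-1, 38), I, Pow(38, Rational(1, 2))) ≈ Mul(-0.16222, I)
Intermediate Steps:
N = 4 (N = Pow(-2, 2) = 4)
Mul(N, Pow(Pow(Add(Function('D')(-55, 175), -553), Rational(1, 2)), -1)) = Mul(4, Pow(Pow(Add(-55, -553), Rational(1, 2)), -1)) = Mul(4, Pow(Pow(-608, Rational(1, 2)), -1)) = Mul(4, Pow(Mul(4, I, Pow(38, Rational(1, 2))), -1)) = Mul(4, Mul(Rational(-1, 152), I, Pow(38, Rational(1, 2)))) = Mul(Rational(-1, 38), I, Pow(38, Rational(1, 2)))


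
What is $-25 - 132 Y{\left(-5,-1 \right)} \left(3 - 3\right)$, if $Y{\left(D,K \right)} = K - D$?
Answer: $-25$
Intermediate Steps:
$-25 - 132 Y{\left(-5,-1 \right)} \left(3 - 3\right) = -25 - 132 \left(-1 - -5\right) \left(3 - 3\right) = -25 - 132 \left(-1 + 5\right) 0 = -25 - 132 \cdot 4 \cdot 0 = -25 - 0 = -25 + 0 = -25$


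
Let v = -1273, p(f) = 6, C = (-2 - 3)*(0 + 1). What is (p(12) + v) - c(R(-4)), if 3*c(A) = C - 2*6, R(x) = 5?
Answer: -3784/3 ≈ -1261.3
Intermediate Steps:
C = -5 (C = -5*1 = -5)
c(A) = -17/3 (c(A) = (-5 - 2*6)/3 = (-5 - 12)/3 = (⅓)*(-17) = -17/3)
(p(12) + v) - c(R(-4)) = (6 - 1273) - 1*(-17/3) = -1267 + 17/3 = -3784/3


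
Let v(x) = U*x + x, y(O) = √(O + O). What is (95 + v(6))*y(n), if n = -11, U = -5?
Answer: 71*I*√22 ≈ 333.02*I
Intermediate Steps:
y(O) = √2*√O (y(O) = √(2*O) = √2*√O)
v(x) = -4*x (v(x) = -5*x + x = -4*x)
(95 + v(6))*y(n) = (95 - 4*6)*(√2*√(-11)) = (95 - 24)*(√2*(I*√11)) = 71*(I*√22) = 71*I*√22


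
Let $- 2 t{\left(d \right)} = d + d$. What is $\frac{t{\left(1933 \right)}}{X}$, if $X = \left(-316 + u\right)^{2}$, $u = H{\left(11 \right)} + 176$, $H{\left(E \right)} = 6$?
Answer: $- \frac{1933}{17956} \approx -0.10765$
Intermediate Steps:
$t{\left(d \right)} = - d$ ($t{\left(d \right)} = - \frac{d + d}{2} = - \frac{2 d}{2} = - d$)
$u = 182$ ($u = 6 + 176 = 182$)
$X = 17956$ ($X = \left(-316 + 182\right)^{2} = \left(-134\right)^{2} = 17956$)
$\frac{t{\left(1933 \right)}}{X} = \frac{\left(-1\right) 1933}{17956} = \left(-1933\right) \frac{1}{17956} = - \frac{1933}{17956}$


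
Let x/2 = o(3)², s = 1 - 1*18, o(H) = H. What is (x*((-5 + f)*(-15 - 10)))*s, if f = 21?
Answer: 122400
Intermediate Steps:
s = -17 (s = 1 - 18 = -17)
x = 18 (x = 2*3² = 2*9 = 18)
(x*((-5 + f)*(-15 - 10)))*s = (18*((-5 + 21)*(-15 - 10)))*(-17) = (18*(16*(-25)))*(-17) = (18*(-400))*(-17) = -7200*(-17) = 122400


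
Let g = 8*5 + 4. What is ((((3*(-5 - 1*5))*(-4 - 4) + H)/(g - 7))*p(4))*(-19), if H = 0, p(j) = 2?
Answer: -9120/37 ≈ -246.49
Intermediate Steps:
g = 44 (g = 40 + 4 = 44)
((((3*(-5 - 1*5))*(-4 - 4) + H)/(g - 7))*p(4))*(-19) = ((((3*(-5 - 1*5))*(-4 - 4) + 0)/(44 - 7))*2)*(-19) = ((((3*(-5 - 5))*(-8) + 0)/37)*2)*(-19) = ((((3*(-10))*(-8) + 0)*(1/37))*2)*(-19) = (((-30*(-8) + 0)*(1/37))*2)*(-19) = (((240 + 0)*(1/37))*2)*(-19) = ((240*(1/37))*2)*(-19) = ((240/37)*2)*(-19) = (480/37)*(-19) = -9120/37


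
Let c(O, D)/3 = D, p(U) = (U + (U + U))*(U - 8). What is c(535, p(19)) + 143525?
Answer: 145406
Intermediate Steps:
p(U) = 3*U*(-8 + U) (p(U) = (U + 2*U)*(-8 + U) = (3*U)*(-8 + U) = 3*U*(-8 + U))
c(O, D) = 3*D
c(535, p(19)) + 143525 = 3*(3*19*(-8 + 19)) + 143525 = 3*(3*19*11) + 143525 = 3*627 + 143525 = 1881 + 143525 = 145406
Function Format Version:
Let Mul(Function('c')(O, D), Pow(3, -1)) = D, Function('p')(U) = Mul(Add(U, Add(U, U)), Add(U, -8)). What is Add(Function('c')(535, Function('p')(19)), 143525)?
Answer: 145406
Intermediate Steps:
Function('p')(U) = Mul(3, U, Add(-8, U)) (Function('p')(U) = Mul(Add(U, Mul(2, U)), Add(-8, U)) = Mul(Mul(3, U), Add(-8, U)) = Mul(3, U, Add(-8, U)))
Function('c')(O, D) = Mul(3, D)
Add(Function('c')(535, Function('p')(19)), 143525) = Add(Mul(3, Mul(3, 19, Add(-8, 19))), 143525) = Add(Mul(3, Mul(3, 19, 11)), 143525) = Add(Mul(3, 627), 143525) = Add(1881, 143525) = 145406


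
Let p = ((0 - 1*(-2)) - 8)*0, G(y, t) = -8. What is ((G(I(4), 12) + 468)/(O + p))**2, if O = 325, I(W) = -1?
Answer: 8464/4225 ≈ 2.0033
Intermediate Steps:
p = 0 (p = ((0 + 2) - 8)*0 = (2 - 8)*0 = -6*0 = 0)
((G(I(4), 12) + 468)/(O + p))**2 = ((-8 + 468)/(325 + 0))**2 = (460/325)**2 = (460*(1/325))**2 = (92/65)**2 = 8464/4225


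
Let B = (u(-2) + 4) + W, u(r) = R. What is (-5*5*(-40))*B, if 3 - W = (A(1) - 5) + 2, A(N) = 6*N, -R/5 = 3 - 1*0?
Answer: -11000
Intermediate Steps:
R = -15 (R = -5*(3 - 1*0) = -5*(3 + 0) = -5*3 = -15)
u(r) = -15
W = 0 (W = 3 - ((6*1 - 5) + 2) = 3 - ((6 - 5) + 2) = 3 - (1 + 2) = 3 - 1*3 = 3 - 3 = 0)
B = -11 (B = (-15 + 4) + 0 = -11 + 0 = -11)
(-5*5*(-40))*B = (-5*5*(-40))*(-11) = -25*(-40)*(-11) = 1000*(-11) = -11000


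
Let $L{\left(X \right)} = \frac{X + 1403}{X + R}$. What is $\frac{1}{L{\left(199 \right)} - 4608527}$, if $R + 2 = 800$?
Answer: $- \frac{997}{4594699817} \approx -2.1699 \cdot 10^{-7}$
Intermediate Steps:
$R = 798$ ($R = -2 + 800 = 798$)
$L{\left(X \right)} = \frac{1403 + X}{798 + X}$ ($L{\left(X \right)} = \frac{X + 1403}{X + 798} = \frac{1403 + X}{798 + X}$)
$\frac{1}{L{\left(199 \right)} - 4608527} = \frac{1}{\frac{1403 + 199}{798 + 199} - 4608527} = \frac{1}{\frac{1}{997} \cdot 1602 - 4608527} = \frac{1}{\frac{1602}{997} - 4608527} = \frac{1}{- \frac{4594699817}{997}} = - \frac{997}{4594699817}$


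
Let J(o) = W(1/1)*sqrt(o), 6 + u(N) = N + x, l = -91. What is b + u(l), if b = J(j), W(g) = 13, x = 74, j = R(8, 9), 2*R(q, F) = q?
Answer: 3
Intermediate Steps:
R(q, F) = q/2
j = 4 (j = (1/2)*8 = 4)
u(N) = 68 + N (u(N) = -6 + (N + 74) = -6 + (74 + N) = 68 + N)
J(o) = 13*sqrt(o)
b = 26 (b = 13*sqrt(4) = 13*2 = 26)
b + u(l) = 26 + (68 - 91) = 26 - 23 = 3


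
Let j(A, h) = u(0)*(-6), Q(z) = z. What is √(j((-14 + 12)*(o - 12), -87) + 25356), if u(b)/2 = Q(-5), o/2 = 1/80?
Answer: 6*√706 ≈ 159.42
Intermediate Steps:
o = 1/40 (o = 2/80 = 2*(1/80) = 1/40 ≈ 0.025000)
u(b) = -10 (u(b) = 2*(-5) = -10)
j(A, h) = 60 (j(A, h) = -10*(-6) = 60)
√(j((-14 + 12)*(o - 12), -87) + 25356) = √(60 + 25356) = √25416 = 6*√706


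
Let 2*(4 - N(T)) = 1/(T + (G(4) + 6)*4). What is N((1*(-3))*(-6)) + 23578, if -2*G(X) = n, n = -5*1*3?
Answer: 3395807/144 ≈ 23582.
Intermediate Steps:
n = -15 (n = -5*3 = -15)
G(X) = 15/2 (G(X) = -½*(-15) = 15/2)
N(T) = 4 - 1/(2*(54 + T)) (N(T) = 4 - 1/(2*(T + (15/2 + 6)*4)) = 4 - 1/(2*(T + (27/2)*4)) = 4 - 1/(2*(T + 54)) = 4 - 1/(2*(54 + T)))
N((1*(-3))*(-6)) + 23578 = (431 + 8*((1*(-3))*(-6)))/(2*(54 + (1*(-3))*(-6))) + 23578 = (431 + 8*(-3*(-6)))/(2*(54 - 3*(-6))) + 23578 = (431 + 8*18)/(2*(54 + 18)) + 23578 = (½)*(431 + 144)/72 + 23578 = (½)*(1/72)*575 + 23578 = 575/144 + 23578 = 3395807/144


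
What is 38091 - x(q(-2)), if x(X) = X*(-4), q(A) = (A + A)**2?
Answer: 38155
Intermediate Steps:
q(A) = 4*A**2 (q(A) = (2*A)**2 = 4*A**2)
x(X) = -4*X
38091 - x(q(-2)) = 38091 - (-4)*4*(-2)**2 = 38091 - (-4)*4*4 = 38091 - (-4)*16 = 38091 - 1*(-64) = 38091 + 64 = 38155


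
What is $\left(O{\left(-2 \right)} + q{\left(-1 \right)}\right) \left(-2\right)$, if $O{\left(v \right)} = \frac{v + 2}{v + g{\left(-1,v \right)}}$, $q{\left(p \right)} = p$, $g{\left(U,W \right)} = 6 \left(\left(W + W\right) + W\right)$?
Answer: $2$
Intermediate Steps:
$g{\left(U,W \right)} = 18 W$ ($g{\left(U,W \right)} = 6 \left(2 W + W\right) = 6 \cdot 3 W = 18 W$)
$O{\left(v \right)} = \frac{2 + v}{19 v}$ ($O{\left(v \right)} = \frac{v + 2}{v + 18 v} = \frac{2 + v}{19 v}$)
$\left(O{\left(-2 \right)} + q{\left(-1 \right)}\right) \left(-2\right) = \left(\frac{2 - 2}{19 \left(-2\right)} - 1\right) \left(-2\right) = \left(\frac{1}{19} \left(- \frac{1}{2}\right) 0 - 1\right) \left(-2\right) = \left(0 - 1\right) \left(-2\right) = \left(-1\right) \left(-2\right) = 2$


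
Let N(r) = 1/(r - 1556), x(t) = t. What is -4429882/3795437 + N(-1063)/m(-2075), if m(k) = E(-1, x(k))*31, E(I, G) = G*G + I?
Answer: -91091222385415117/78045193035838296 ≈ -1.1672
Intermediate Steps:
E(I, G) = I + G**2 (E(I, G) = G**2 + I = I + G**2)
m(k) = -31 + 31*k**2 (m(k) = (-1 + k**2)*31 = -31 + 31*k**2)
N(r) = 1/(-1556 + r)
-4429882/3795437 + N(-1063)/m(-2075) = -4429882/3795437 + 1/((-1556 - 1063)*(-31 + 31*(-2075)**2)) = -4429882*1/3795437 + 1/((-2619)*(-31 + 31*4305625)) = -4429882/3795437 - 1/(2619*(-31 + 133474375)) = -4429882/3795437 - 1/2619/133474344 = -4429882/3795437 - 1/2619*1/133474344 = -4429882/3795437 - 1/349569306936 = -91091222385415117/78045193035838296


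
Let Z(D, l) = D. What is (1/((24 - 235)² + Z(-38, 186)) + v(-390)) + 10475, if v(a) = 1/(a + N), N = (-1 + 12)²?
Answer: 125343041111/11965927 ≈ 10475.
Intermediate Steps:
N = 121 (N = 11² = 121)
v(a) = 1/(121 + a) (v(a) = 1/(a + 121) = 1/(121 + a))
(1/((24 - 235)² + Z(-38, 186)) + v(-390)) + 10475 = (1/((24 - 235)² - 38) + 1/(121 - 390)) + 10475 = (1/((-211)² - 38) + 1/(-269)) + 10475 = (1/(44521 - 38) - 1/269) + 10475 = (1/44483 - 1/269) + 10475 = -44214/11965927 + 10475 = 125343041111/11965927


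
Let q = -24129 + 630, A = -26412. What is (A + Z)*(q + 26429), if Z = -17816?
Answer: -129588040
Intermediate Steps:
q = -23499
(A + Z)*(q + 26429) = (-26412 - 17816)*(-23499 + 26429) = -44228*2930 = -129588040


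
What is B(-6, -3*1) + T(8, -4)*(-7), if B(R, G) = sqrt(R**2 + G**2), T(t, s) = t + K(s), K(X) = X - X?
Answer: -56 + 3*sqrt(5) ≈ -49.292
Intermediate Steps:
K(X) = 0
T(t, s) = t (T(t, s) = t + 0 = t)
B(R, G) = sqrt(G**2 + R**2)
B(-6, -3*1) + T(8, -4)*(-7) = sqrt((-3*1)**2 + (-6)**2) + 8*(-7) = sqrt((-3)**2 + 36) - 56 = sqrt(9 + 36) - 56 = sqrt(45) - 56 = 3*sqrt(5) - 56 = -56 + 3*sqrt(5)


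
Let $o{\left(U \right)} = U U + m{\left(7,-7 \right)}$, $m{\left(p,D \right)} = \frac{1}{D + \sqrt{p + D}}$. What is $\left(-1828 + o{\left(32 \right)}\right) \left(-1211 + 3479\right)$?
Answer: $-1823796$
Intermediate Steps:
$m{\left(p,D \right)} = \frac{1}{D + \sqrt{D + p}}$
$o{\left(U \right)} = - \frac{1}{7} + U^{2}$ ($o{\left(U \right)} = U U + \frac{1}{-7 + \sqrt{-7 + 7}} = U^{2} + \frac{1}{-7 + \sqrt{0}} = U^{2} + \frac{1}{-7 + 0} = U^{2} + \frac{1}{-7} = U^{2} - \frac{1}{7} = - \frac{1}{7} + U^{2}$)
$\left(-1828 + o{\left(32 \right)}\right) \left(-1211 + 3479\right) = \left(-1828 - \left(\frac{1}{7} - 32^{2}\right)\right) \left(-1211 + 3479\right) = \left(-1828 + \left(- \frac{1}{7} + 1024\right)\right) 2268 = \left(-1828 + \frac{7167}{7}\right) 2268 = \left(- \frac{5629}{7}\right) 2268 = -1823796$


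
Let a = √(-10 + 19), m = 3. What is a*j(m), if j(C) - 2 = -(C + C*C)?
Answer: -30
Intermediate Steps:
j(C) = 2 - C - C² (j(C) = 2 - (C + C*C) = 2 - (C + C²) = 2 + (-C - C²) = 2 - C - C²)
a = 3 (a = √9 = 3)
a*j(m) = 3*(2 - 1*3 - 1*3²) = 3*(2 - 3 - 1*9) = 3*(2 - 3 - 9) = 3*(-10) = -30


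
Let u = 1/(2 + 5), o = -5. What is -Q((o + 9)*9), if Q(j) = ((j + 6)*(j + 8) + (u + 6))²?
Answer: -168454441/49 ≈ -3.4378e+6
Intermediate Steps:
u = ⅐ (u = 1/7 = ⅐ ≈ 0.14286)
Q(j) = (43/7 + (6 + j)*(8 + j))² (Q(j) = ((j + 6)*(j + 8) + (⅐ + 6))² = ((6 + j)*(8 + j) + 43/7)² = (43/7 + (6 + j)*(8 + j))²)
-Q((o + 9)*9) = -(379 + 7*((-5 + 9)*9)² + 98*((-5 + 9)*9))²/49 = -(379 + 7*(4*9)² + 98*(4*9))²/49 = -(379 + 7*36² + 98*36)²/49 = -(379 + 7*1296 + 3528)²/49 = -(379 + 9072 + 3528)²/49 = -12979²/49 = -168454441/49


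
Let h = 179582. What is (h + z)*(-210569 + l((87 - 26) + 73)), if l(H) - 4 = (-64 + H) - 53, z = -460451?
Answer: 59136406212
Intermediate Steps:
l(H) = -113 + H (l(H) = 4 + ((-64 + H) - 53) = 4 + (-117 + H) = -113 + H)
(h + z)*(-210569 + l((87 - 26) + 73)) = (179582 - 460451)*(-210569 + (-113 + ((87 - 26) + 73))) = -280869*(-210569 + (-113 + (61 + 73))) = -280869*(-210569 + (-113 + 134)) = -280869*(-210569 + 21) = -280869*(-210548) = 59136406212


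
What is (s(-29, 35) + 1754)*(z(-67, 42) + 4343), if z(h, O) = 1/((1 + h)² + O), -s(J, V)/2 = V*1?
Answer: 16082633630/2199 ≈ 7.3136e+6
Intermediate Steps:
s(J, V) = -2*V
z(h, O) = 1/(O + (1 + h)²)
(s(-29, 35) + 1754)*(z(-67, 42) + 4343) = (-2*35 + 1754)*(1/(42 + (1 - 67)²) + 4343) = (-70 + 1754)*(1/(42 + (-66)²) + 4343) = 1684*(1/(42 + 4356) + 4343) = 1684*(1/4398 + 4343) = 1684*(19100515/4398) = 16082633630/2199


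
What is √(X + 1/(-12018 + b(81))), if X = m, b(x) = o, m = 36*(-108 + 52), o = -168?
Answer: I*√33263686858/4062 ≈ 44.9*I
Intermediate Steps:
m = -2016 (m = 36*(-56) = -2016)
b(x) = -168
X = -2016
√(X + 1/(-12018 + b(81))) = √(-2016 + 1/(-12018 - 168)) = √(-2016 + 1/(-12186)) = √(-2016 - 1/12186) = √(-24566977/12186) = I*√33263686858/4062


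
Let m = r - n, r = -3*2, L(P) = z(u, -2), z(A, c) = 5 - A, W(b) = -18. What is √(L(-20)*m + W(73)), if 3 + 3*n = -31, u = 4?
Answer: I*√114/3 ≈ 3.559*I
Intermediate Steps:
n = -34/3 (n = -1 + (⅓)*(-31) = -1 - 31/3 = -34/3 ≈ -11.333)
L(P) = 1 (L(P) = 5 - 1*4 = 5 - 4 = 1)
r = -6
m = 16/3 (m = -6 - 1*(-34/3) = -6 + 34/3 = 16/3 ≈ 5.3333)
√(L(-20)*m + W(73)) = √(1*(16/3) - 18) = √(16/3 - 18) = √(-38/3) = I*√114/3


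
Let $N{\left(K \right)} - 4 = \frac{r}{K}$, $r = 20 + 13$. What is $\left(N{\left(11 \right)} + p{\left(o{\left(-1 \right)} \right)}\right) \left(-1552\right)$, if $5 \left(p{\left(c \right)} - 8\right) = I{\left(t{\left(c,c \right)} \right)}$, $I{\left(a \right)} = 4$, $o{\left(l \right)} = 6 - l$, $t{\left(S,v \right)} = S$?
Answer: $- \frac{122608}{5} \approx -24522.0$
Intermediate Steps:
$r = 33$
$p{\left(c \right)} = \frac{44}{5}$ ($p{\left(c \right)} = 8 + \frac{1}{5} \cdot 4 = 8 + \frac{4}{5} = \frac{44}{5}$)
$N{\left(K \right)} = 4 + \frac{33}{K}$
$\left(N{\left(11 \right)} + p{\left(o{\left(-1 \right)} \right)}\right) \left(-1552\right) = \left(\left(4 + \frac{33}{11}\right) + \frac{44}{5}\right) \left(-1552\right) = \left(\left(4 + 33 \cdot \frac{1}{11}\right) + \frac{44}{5}\right) \left(-1552\right) = \left(\left(4 + 3\right) + \frac{44}{5}\right) \left(-1552\right) = \left(7 + \frac{44}{5}\right) \left(-1552\right) = \frac{79}{5} \left(-1552\right) = - \frac{122608}{5}$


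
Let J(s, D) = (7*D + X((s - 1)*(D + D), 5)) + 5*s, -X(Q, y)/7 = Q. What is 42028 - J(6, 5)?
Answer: 42313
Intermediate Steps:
X(Q, y) = -7*Q
J(s, D) = 5*s + 7*D - 14*D*(-1 + s) (J(s, D) = (7*D - 7*(s - 1)*(D + D)) + 5*s = (7*D - 7*(-1 + s)*2*D) + 5*s = (7*D - 14*D*(-1 + s)) + 5*s = 5*s + 7*D - 14*D*(-1 + s))
42028 - J(6, 5) = 42028 - (5*6 + 21*5 - 14*5*6) = 42028 - (30 + 105 - 420) = 42028 - 1*(-285) = 42028 + 285 = 42313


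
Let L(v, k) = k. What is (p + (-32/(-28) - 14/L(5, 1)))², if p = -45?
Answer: 164025/49 ≈ 3347.4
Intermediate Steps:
(p + (-32/(-28) - 14/L(5, 1)))² = (-45 + (-32/(-28) - 14/1))² = (-45 + (-32*(-1/28) - 14*1))² = (-45 + (8/7 - 14))² = (-45 - 90/7)² = (-405/7)² = 164025/49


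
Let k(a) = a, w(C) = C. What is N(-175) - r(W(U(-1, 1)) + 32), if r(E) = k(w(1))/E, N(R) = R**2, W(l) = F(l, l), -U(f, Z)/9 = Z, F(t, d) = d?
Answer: 704374/23 ≈ 30625.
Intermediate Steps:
U(f, Z) = -9*Z
W(l) = l
r(E) = 1/E
N(-175) - r(W(U(-1, 1)) + 32) = (-175)**2 - 1/(-9*1 + 32) = 30625 - 1/(-9 + 32) = 30625 - 1/23 = 704374/23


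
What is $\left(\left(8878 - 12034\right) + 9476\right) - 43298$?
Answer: $-36978$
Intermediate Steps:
$\left(\left(8878 - 12034\right) + 9476\right) - 43298 = \left(-3156 + 9476\right) - 43298 = 6320 - 43298 = -36978$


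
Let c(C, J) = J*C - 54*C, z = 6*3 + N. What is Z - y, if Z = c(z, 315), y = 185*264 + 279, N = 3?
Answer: -43638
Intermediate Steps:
y = 49119 (y = 48840 + 279 = 49119)
z = 21 (z = 6*3 + 3 = 18 + 3 = 21)
c(C, J) = -54*C + C*J (c(C, J) = C*J - 54*C = -54*C + C*J)
Z = 5481 (Z = 21*(-54 + 315) = 21*261 = 5481)
Z - y = 5481 - 1*49119 = 5481 - 49119 = -43638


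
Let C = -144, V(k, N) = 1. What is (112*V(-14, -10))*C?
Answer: -16128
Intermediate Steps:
(112*V(-14, -10))*C = (112*1)*(-144) = 112*(-144) = -16128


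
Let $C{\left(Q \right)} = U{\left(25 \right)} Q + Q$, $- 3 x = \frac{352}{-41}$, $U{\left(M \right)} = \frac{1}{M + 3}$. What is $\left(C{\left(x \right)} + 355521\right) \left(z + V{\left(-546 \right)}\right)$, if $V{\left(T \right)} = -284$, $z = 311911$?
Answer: $\frac{95390935908391}{861} \approx 1.1079 \cdot 10^{11}$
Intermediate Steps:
$U{\left(M \right)} = \frac{1}{3 + M}$
$x = \frac{352}{123}$ ($x = - \frac{352 \frac{1}{-41}}{3} = - \frac{352 \left(- \frac{1}{41}\right)}{3} = \left(- \frac{1}{3}\right) \left(- \frac{352}{41}\right) = \frac{352}{123} \approx 2.8618$)
$C{\left(Q \right)} = \frac{29 Q}{28}$ ($C{\left(Q \right)} = \frac{Q}{3 + 25} + Q = \frac{Q}{28} + Q = \frac{29 Q}{28}$)
$\left(C{\left(x \right)} + 355521\right) \left(z + V{\left(-546 \right)}\right) = \left(\frac{29}{28} \cdot \frac{352}{123} + 355521\right) \left(311911 - 284\right) = \left(\frac{2552}{861} + 355521\right) 311627 = \frac{306106133}{861} \cdot 311627 = \frac{95390935908391}{861}$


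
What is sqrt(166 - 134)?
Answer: 4*sqrt(2) ≈ 5.6569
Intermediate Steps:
sqrt(166 - 134) = sqrt(32) = 4*sqrt(2)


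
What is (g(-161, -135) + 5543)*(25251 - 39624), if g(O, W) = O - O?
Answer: -79669539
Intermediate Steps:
g(O, W) = 0
(g(-161, -135) + 5543)*(25251 - 39624) = (0 + 5543)*(25251 - 39624) = 5543*(-14373) = -79669539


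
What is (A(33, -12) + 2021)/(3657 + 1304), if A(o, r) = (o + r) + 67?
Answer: 2109/4961 ≈ 0.42512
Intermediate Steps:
A(o, r) = 67 + o + r
(A(33, -12) + 2021)/(3657 + 1304) = ((67 + 33 - 12) + 2021)/(3657 + 1304) = (88 + 2021)/4961 = 2109*(1/4961) = 2109/4961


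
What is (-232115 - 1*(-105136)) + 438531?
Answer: 311552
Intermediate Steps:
(-232115 - 1*(-105136)) + 438531 = (-232115 + 105136) + 438531 = -126979 + 438531 = 311552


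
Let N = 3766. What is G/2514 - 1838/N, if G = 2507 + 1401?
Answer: 2524199/2366931 ≈ 1.0664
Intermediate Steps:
G = 3908
G/2514 - 1838/N = 3908/2514 - 1838/3766 = 3908*(1/2514) - 1838*1/3766 = 1954/1257 - 919/1883 = 2524199/2366931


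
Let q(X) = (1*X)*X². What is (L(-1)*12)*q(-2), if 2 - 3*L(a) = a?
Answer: -96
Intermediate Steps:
L(a) = ⅔ - a/3
q(X) = X³ (q(X) = X*X² = X³)
(L(-1)*12)*q(-2) = ((⅔ - ⅓*(-1))*12)*(-2)³ = ((⅔ + ⅓)*12)*(-8) = (1*12)*(-8) = 12*(-8) = -96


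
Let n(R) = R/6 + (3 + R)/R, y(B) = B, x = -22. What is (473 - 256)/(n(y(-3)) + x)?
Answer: -434/45 ≈ -9.6444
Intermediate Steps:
n(R) = R/6 + (3 + R)/R (n(R) = R*(1/6) + (3 + R)/R = R/6 + (3 + R)/R)
(473 - 256)/(n(y(-3)) + x) = (473 - 256)/((1 + 3/(-3) + (1/6)*(-3)) - 22) = 217/((1 + 3*(-1/3) - 1/2) - 22) = 217/((1 - 1 - 1/2) - 22) = 217/(-1/2 - 22) = 217/(-45/2) = 217*(-2/45) = -434/45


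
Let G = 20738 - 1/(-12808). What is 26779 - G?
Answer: 77373127/12808 ≈ 6041.0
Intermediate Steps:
G = 265612305/12808 (G = 20738 - 1*(-1/12808) = 20738 + 1/12808 = 265612305/12808 ≈ 20738.)
26779 - G = 26779 - 1*265612305/12808 = 26779 - 265612305/12808 = 77373127/12808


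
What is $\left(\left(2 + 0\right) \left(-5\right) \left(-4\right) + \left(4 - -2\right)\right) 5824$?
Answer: $267904$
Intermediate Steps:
$\left(\left(2 + 0\right) \left(-5\right) \left(-4\right) + \left(4 - -2\right)\right) 5824 = \left(2 \left(-5\right) \left(-4\right) + \left(4 + 2\right)\right) 5824 = \left(\left(-10\right) \left(-4\right) + 6\right) 5824 = \left(40 + 6\right) 5824 = 46 \cdot 5824 = 267904$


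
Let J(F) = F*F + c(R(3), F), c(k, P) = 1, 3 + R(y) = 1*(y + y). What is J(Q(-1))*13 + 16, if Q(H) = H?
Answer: 42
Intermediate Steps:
R(y) = -3 + 2*y (R(y) = -3 + 1*(y + y) = -3 + 1*(2*y) = -3 + 2*y)
J(F) = 1 + F² (J(F) = F*F + 1 = F² + 1 = 1 + F²)
J(Q(-1))*13 + 16 = (1 + (-1)²)*13 + 16 = (1 + 1)*13 + 16 = 2*13 + 16 = 26 + 16 = 42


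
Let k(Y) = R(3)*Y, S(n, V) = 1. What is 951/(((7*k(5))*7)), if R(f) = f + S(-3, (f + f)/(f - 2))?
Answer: 951/980 ≈ 0.97041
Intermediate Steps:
R(f) = 1 + f (R(f) = f + 1 = 1 + f)
k(Y) = 4*Y (k(Y) = (1 + 3)*Y = 4*Y)
951/(((7*k(5))*7)) = 951/(((7*(4*5))*7)) = 951/(((7*20)*7)) = 951/((140*7)) = 951/980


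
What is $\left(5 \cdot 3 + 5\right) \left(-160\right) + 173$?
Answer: $-3027$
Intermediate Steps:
$\left(5 \cdot 3 + 5\right) \left(-160\right) + 173 = \left(15 + 5\right) \left(-160\right) + 173 = 20 \left(-160\right) + 173 = -3200 + 173 = -3027$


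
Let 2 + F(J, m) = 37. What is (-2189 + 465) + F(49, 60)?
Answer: -1689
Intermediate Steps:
F(J, m) = 35 (F(J, m) = -2 + 37 = 35)
(-2189 + 465) + F(49, 60) = (-2189 + 465) + 35 = -1724 + 35 = -1689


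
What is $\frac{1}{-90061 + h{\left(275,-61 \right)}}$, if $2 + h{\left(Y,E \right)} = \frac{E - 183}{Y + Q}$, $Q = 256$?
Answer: $- \frac{531}{47823697} \approx -1.1103 \cdot 10^{-5}$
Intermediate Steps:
$h{\left(Y,E \right)} = -2 + \frac{-183 + E}{256 + Y}$ ($h{\left(Y,E \right)} = -2 + \frac{E - 183}{Y + 256} = -2 + \frac{-183 + E}{256 + Y}$)
$\frac{1}{-90061 + h{\left(275,-61 \right)}} = \frac{1}{-90061 + \frac{-695 - 61 - 550}{256 + 275}} = \frac{1}{-90061 + \frac{-695 - 61 - 550}{531}} = \frac{1}{-90061 + \frac{1}{531} \left(-1306\right)} = \frac{1}{-90061 - \frac{1306}{531}} = \frac{1}{- \frac{47823697}{531}} = - \frac{531}{47823697}$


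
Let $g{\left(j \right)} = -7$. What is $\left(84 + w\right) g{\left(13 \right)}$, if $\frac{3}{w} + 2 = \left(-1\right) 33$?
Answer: $- \frac{2937}{5} \approx -587.4$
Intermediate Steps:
$w = - \frac{3}{35}$ ($w = \frac{3}{-2 - 33} = \frac{3}{-35} = 3 \left(- \frac{1}{35}\right) = - \frac{3}{35} \approx -0.085714$)
$\left(84 + w\right) g{\left(13 \right)} = \left(84 - \frac{3}{35}\right) \left(-7\right) = \frac{2937}{35} \left(-7\right) = - \frac{2937}{5}$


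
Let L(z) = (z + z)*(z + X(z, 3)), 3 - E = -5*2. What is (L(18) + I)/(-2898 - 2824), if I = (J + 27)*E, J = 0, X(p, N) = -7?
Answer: -747/5722 ≈ -0.13055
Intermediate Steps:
E = 13 (E = 3 - (-5)*2 = 3 - 1*(-10) = 3 + 10 = 13)
L(z) = 2*z*(-7 + z) (L(z) = (z + z)*(z - 7) = (2*z)*(-7 + z) = 2*z*(-7 + z))
I = 351 (I = (0 + 27)*13 = 27*13 = 351)
(L(18) + I)/(-2898 - 2824) = (2*18*(-7 + 18) + 351)/(-2898 - 2824) = (2*18*11 + 351)/(-5722) = (396 + 351)*(-1/5722) = 747*(-1/5722) = -747/5722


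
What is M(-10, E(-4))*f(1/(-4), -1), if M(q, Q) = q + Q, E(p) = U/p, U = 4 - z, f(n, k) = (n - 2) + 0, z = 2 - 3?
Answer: 405/16 ≈ 25.313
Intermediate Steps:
z = -1
f(n, k) = -2 + n (f(n, k) = (-2 + n) + 0 = -2 + n)
U = 5 (U = 4 - 1*(-1) = 4 + 1 = 5)
E(p) = 5/p
M(q, Q) = Q + q
M(-10, E(-4))*f(1/(-4), -1) = (5/(-4) - 10)*(-2 + 1/(-4)) = (5*(-1/4) - 10)*(-2 - 1/4) = (-5/4 - 10)*(-9/4) = -45/4*(-9/4) = 405/16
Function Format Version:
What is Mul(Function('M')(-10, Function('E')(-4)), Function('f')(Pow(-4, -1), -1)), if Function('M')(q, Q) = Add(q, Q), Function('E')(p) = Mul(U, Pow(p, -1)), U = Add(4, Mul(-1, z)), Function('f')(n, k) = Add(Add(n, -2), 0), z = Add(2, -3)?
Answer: Rational(405, 16) ≈ 25.313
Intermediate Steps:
z = -1
Function('f')(n, k) = Add(-2, n) (Function('f')(n, k) = Add(Add(-2, n), 0) = Add(-2, n))
U = 5 (U = Add(4, Mul(-1, -1)) = Add(4, 1) = 5)
Function('E')(p) = Mul(5, Pow(p, -1))
Function('M')(q, Q) = Add(Q, q)
Mul(Function('M')(-10, Function('E')(-4)), Function('f')(Pow(-4, -1), -1)) = Mul(Add(Mul(5, Pow(-4, -1)), -10), Add(-2, Pow(-4, -1))) = Mul(Add(Mul(5, Rational(-1, 4)), -10), Add(-2, Rational(-1, 4))) = Mul(Add(Rational(-5, 4), -10), Rational(-9, 4)) = Mul(Rational(-45, 4), Rational(-9, 4)) = Rational(405, 16)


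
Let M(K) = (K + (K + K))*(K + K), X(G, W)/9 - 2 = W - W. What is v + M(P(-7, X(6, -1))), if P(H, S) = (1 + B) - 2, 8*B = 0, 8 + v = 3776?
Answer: 3774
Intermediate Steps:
v = 3768 (v = -8 + 3776 = 3768)
B = 0 (B = (1/8)*0 = 0)
X(G, W) = 18 (X(G, W) = 18 + 9*(W - W) = 18 + 9*0 = 18 + 0 = 18)
P(H, S) = -1 (P(H, S) = (1 + 0) - 2 = 1 - 2 = -1)
M(K) = 6*K**2 (M(K) = (K + 2*K)*(2*K) = (3*K)*(2*K) = 6*K**2)
v + M(P(-7, X(6, -1))) = 3768 + 6*(-1)**2 = 3768 + 6*1 = 3768 + 6 = 3774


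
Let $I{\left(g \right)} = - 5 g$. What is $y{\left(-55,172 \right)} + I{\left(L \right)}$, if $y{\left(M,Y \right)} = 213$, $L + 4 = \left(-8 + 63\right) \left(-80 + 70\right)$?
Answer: $2983$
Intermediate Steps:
$L = -554$ ($L = -4 + \left(-8 + 63\right) \left(-80 + 70\right) = -4 + 55 \left(-10\right) = -4 - 550 = -554$)
$y{\left(-55,172 \right)} + I{\left(L \right)} = 213 - -2770 = 213 + 2770 = 2983$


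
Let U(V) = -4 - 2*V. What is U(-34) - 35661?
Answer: -35597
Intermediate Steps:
U(-34) - 35661 = (-4 - 2*(-34)) - 35661 = (-4 + 68) - 35661 = 64 - 35661 = -35597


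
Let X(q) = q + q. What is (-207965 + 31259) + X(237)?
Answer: -176232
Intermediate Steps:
X(q) = 2*q
(-207965 + 31259) + X(237) = (-207965 + 31259) + 2*237 = -176706 + 474 = -176232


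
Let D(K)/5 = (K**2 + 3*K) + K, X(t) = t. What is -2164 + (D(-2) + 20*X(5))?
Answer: -2084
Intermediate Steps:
D(K) = 5*K**2 + 20*K (D(K) = 5*((K**2 + 3*K) + K) = 5*(K**2 + 4*K) = 5*K**2 + 20*K)
-2164 + (D(-2) + 20*X(5)) = -2164 + (5*(-2)*(4 - 2) + 20*5) = -2164 + (5*(-2)*2 + 100) = -2164 + (-20 + 100) = -2164 + 80 = -2084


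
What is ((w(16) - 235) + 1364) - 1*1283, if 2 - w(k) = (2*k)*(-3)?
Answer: -56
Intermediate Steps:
w(k) = 2 + 6*k (w(k) = 2 - 2*k*(-3) = 2 - (-6)*k = 2 + 6*k)
((w(16) - 235) + 1364) - 1*1283 = (((2 + 6*16) - 235) + 1364) - 1*1283 = (((2 + 96) - 235) + 1364) - 1283 = ((98 - 235) + 1364) - 1283 = (-137 + 1364) - 1283 = 1227 - 1283 = -56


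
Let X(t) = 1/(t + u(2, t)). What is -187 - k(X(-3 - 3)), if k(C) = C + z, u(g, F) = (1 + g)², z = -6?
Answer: -544/3 ≈ -181.33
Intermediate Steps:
X(t) = 1/(9 + t) (X(t) = 1/(t + (1 + 2)²) = 1/(t + 3²) = 1/(t + 9) = 1/(9 + t))
k(C) = -6 + C (k(C) = C - 6 = -6 + C)
-187 - k(X(-3 - 3)) = -187 - (-6 + 1/(9 + (-3 - 3))) = -187 - (-6 + 1/(9 - 6)) = -187 - (-6 + 1/3) = -187 - (-6 + ⅓) = -187 - 1*(-17/3) = -187 + 17/3 = -544/3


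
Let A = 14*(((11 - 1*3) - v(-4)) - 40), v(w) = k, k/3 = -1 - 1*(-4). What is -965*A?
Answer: 553910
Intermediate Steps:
k = 9 (k = 3*(-1 - 1*(-4)) = 3*(-1 + 4) = 3*3 = 9)
v(w) = 9
A = -574 (A = 14*(((11 - 1*3) - 1*9) - 40) = 14*(((11 - 3) - 9) - 40) = 14*((8 - 9) - 40) = 14*(-1 - 40) = 14*(-41) = -574)
-965*A = -965*(-574) = 553910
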